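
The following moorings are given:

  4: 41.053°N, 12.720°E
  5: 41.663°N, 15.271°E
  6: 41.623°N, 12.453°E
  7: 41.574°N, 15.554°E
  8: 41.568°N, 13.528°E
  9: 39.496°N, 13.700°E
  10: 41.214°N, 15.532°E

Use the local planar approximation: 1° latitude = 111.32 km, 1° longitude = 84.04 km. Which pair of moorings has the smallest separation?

5 and 7

Pairwise distances:
4–5: √((0.610·111.32)² + (2.551·84.04)²) = √(4611.11619 + 45961.37415) = 224.883 km
4–6: √((0.570·111.32)² + (-0.267·84.04)²) = √(4026.20707 + 503.49436) = 67.303 km
4–7: √((0.521·111.32)² + (2.834·84.04)²) = √(3363.73553 + 56724.64404) = 245.129 km
4–8: √((0.515·111.32)² + (0.808·84.04)²) = √(3286.70597 + 4610.99667) = 88.869 km
4–9: √((-1.557·111.32)² + (0.980·84.04)²) = √(30041.63882 + 6783.03782) = 191.898 km
4–10: √((0.161·111.32)² + (2.812·84.04)²) = √(321.21672 + 55847.36927) = 236.999 km
5–6: √((-0.040·111.32)² + (-2.818·84.04)²) = √(19.82743 + 56085.94800) = 236.867 km
5–7: √((-0.089·111.32)² + (0.283·84.04)²) = √(98.15816 + 565.64631) = 25.764 km
5–8: √((-0.095·111.32)² + (-1.743·84.04)²) = √(111.83909 + 21456.89429) = 146.863 km
5–9: √((-2.167·111.32)² + (-1.571·84.04)²) = √(58192.12518 + 17431.08648) = 274.997 km
5–10: √((-0.449·111.32)² + (0.261·84.04)²) = √(2498.26830 + 481.11966) = 54.584 km
6–7: √((-0.049·111.32)² + (3.101·84.04)²) = √(29.75353 + 67916.55051) = 260.665 km
6–8: √((-0.055·111.32)² + (1.075·84.04)²) = √(37.48623 + 8161.85765) = 90.550 km
6–9: √((-2.127·111.32)² + (1.247·84.04)²) = √(56063.65080 + 10982.59565) = 258.933 km
6–10: √((-0.409·111.32)² + (3.079·84.04)²) = √(2072.96997 + 66956.30288) = 262.734 km
7–8: √((-0.006·111.32)² + (-2.026·84.04)²) = √(0.44612 + 28990.18385) = 170.266 km
7–9: √((-2.078·111.32)² + (-1.854·84.04)²) = √(53510.31182 + 24276.80596) = 278.903 km
7–10: √((-0.360·111.32)² + (-0.022·84.04)²) = √(1606.02166 + 3.41836) = 40.118 km
8–9: √((-2.072·111.32)² + (0.172·84.04)²) = √(53201.74748 + 208.94356) = 231.108 km
8–10: √((-0.354·111.32)² + (2.004·84.04)²) = √(1552.93372 + 28364.00295) = 172.965 km
9–10: √((1.718·111.32)² + (1.832·84.04)²) = √(36575.70571 + 23704.07574) = 245.519 km
Closest pair: 5–7 at 25.764 km.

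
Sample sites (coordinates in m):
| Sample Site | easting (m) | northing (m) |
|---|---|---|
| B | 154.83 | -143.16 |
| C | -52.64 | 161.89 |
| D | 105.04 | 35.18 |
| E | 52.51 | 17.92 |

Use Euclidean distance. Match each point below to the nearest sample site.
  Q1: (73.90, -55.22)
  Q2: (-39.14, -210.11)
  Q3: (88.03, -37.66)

Q1 at (73.90, -55.22):
  B: 119.51 m
  C: 251.29 m
  D: 95.61 m
  E: 76.20 m
  → nearest: E (76.20 m)
Q2 at (-39.14, -210.11):
  B: 205.20 m
  C: 372.24 m
  D: 284.53 m
  E: 245.76 m
  → nearest: B (205.20 m)
Q3 at (88.03, -37.66):
  B: 124.87 m
  C: 244.15 m
  D: 74.80 m
  E: 65.96 m
  → nearest: E (65.96 m)

Q1→E; Q2→B; Q3→E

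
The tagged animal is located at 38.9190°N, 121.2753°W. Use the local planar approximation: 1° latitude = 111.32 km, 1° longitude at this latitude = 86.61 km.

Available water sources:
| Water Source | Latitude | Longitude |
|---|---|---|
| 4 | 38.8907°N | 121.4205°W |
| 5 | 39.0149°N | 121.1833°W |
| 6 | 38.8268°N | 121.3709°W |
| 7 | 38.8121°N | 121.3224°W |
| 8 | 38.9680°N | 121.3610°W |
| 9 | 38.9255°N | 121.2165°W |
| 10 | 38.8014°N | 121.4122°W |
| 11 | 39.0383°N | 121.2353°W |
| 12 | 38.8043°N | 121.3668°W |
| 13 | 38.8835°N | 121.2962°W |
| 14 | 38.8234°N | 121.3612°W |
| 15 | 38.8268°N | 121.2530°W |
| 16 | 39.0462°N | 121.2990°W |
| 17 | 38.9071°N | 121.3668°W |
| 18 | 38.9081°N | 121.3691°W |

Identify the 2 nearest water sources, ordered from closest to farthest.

Distances from 38.9190°N, 121.2753°W:
4: √((-0.0283·111.32)² + (-0.1452·86.61)²) = √(9.924743 + 158.150041) = 12.9644 km
5: √((0.0959·111.32)² + (0.0920·86.61)²) = √(113.968179 + 63.490936) = 13.3214 km
6: √((-0.0922·111.32)² + (-0.0956·86.61)²) = √(105.343620 + 68.557009) = 13.1871 km
7: √((-0.1069·111.32)² + (-0.0471·86.61)²) = √(141.612570 + 16.640941) = 12.5799 km
8: √((0.0490·111.32)² + (-0.0857·86.61)²) = √(29.753534 + 55.093165) = 9.2112 km
9: √((0.0065·111.32)² + (0.0588·86.61)²) = √(0.523568 + 25.935267) = 5.1438 km
10: √((-0.1176·111.32)² + (-0.1369·86.61)²) = √(171.380355 + 140.586291) = 17.6626 km
11: √((0.1193·111.32)² + (0.0400·86.61)²) = √(176.371043 + 12.002067) = 13.7249 km
12: √((-0.1147·111.32)² + (-0.0915·86.61)²) = √(163.032141 + 62.802693) = 15.0278 km
13: √((-0.0355·111.32)² + (-0.0209·86.61)²) = √(15.617197 + 3.276639) = 4.3467 km
14: √((-0.0956·111.32)² + (-0.0859·86.61)²) = √(113.256251 + 55.350609) = 12.9849 km
15: √((-0.0922·111.32)² + (0.0223·86.61)²) = √(105.343620 + 3.730318) = 10.4438 km
16: √((0.1272·111.32)² + (-0.0237·86.61)²) = √(200.502881 + 4.213401) = 14.3079 km
17: √((-0.0119·111.32)² + (-0.0915·86.61)²) = √(1.754851 + 62.802693) = 8.0348 km
18: √((-0.0109·111.32)² + (-0.0938·86.61)²) = √(1.472310 + 65.999668) = 8.2141 km
Sorted: 13 (4.3467 km) < 9 (5.1438 km) < 17 (8.0348 km) < 18 (8.2141 km) < …

13, 9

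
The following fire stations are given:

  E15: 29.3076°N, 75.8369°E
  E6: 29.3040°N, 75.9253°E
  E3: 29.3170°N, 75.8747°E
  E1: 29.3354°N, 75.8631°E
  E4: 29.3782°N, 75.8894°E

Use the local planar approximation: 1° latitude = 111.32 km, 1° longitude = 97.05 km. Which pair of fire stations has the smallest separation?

E3 and E1

Pairwise distances:
E15–E6: 8.5886 km
E15–E3: 3.8148 km
E15–E1: 4.0053 km
E15–E4: 9.3663 km
E6–E3: 5.1195 km
E6–E1: 6.9755 km
E6–E4: 8.9647 km
E3–E1: 2.3373 km
E3–E4: 6.9606 km
E1–E4: 5.4051 km
Closest pair: E3–E1 at 2.3373 km.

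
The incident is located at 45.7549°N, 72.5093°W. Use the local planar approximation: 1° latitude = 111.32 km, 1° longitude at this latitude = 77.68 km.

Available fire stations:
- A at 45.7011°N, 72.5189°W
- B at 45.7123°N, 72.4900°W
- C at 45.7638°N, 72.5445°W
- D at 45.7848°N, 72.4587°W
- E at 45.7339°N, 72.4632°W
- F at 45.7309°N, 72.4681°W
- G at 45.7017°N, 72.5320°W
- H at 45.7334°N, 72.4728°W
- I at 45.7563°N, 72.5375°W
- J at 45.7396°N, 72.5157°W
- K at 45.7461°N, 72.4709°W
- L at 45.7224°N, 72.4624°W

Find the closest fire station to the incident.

Distances from 45.7549°N, 72.5093°W:
A: √((-0.0538·111.32)² + (-0.0096·77.68)²) = √(35.868313 + 0.556110) = 6.0353 km
B: √((-0.0426·111.32)² + (0.0193·77.68)²) = √(22.488764 + 2.247673) = 4.9736 km
C: √((0.0089·111.32)² + (-0.0352·77.68)²) = √(0.981582 + 7.476593) = 2.9083 km
D: √((0.0299·111.32)² + (0.0506·77.68)²) = √(11.078699 + 15.449679) = 5.1506 km
E: √((-0.0210·111.32)² + (0.0461·77.68)²) = √(5.464935 + 12.823905) = 4.2765 km
F: √((-0.0240·111.32)² + (0.0412·77.68)²) = √(7.137874 + 10.242663) = 4.1690 km
G: √((-0.0532·111.32)² + (-0.0227·77.68)²) = √(35.072737 + 3.109354) = 6.1792 km
H: √((-0.0215·111.32)² + (0.0365·77.68)²) = √(5.728268 + 8.039040) = 3.7104 km
I: √((0.0014·111.32)² + (-0.0282·77.68)²) = √(0.024289 + 4.798623) = 2.1961 km
J: √((-0.0153·111.32)² + (-0.0064·77.68)²) = √(2.900877 + 0.247160) = 1.7743 km
K: √((-0.0088·111.32)² + (0.0384·77.68)²) = √(0.959648 + 8.897764) = 3.1397 km
L: √((-0.0325·111.32)² + (0.0469·77.68)²) = √(13.089200 + 13.272848) = 5.1344 km
Minimum: J at 1.7743 km.

J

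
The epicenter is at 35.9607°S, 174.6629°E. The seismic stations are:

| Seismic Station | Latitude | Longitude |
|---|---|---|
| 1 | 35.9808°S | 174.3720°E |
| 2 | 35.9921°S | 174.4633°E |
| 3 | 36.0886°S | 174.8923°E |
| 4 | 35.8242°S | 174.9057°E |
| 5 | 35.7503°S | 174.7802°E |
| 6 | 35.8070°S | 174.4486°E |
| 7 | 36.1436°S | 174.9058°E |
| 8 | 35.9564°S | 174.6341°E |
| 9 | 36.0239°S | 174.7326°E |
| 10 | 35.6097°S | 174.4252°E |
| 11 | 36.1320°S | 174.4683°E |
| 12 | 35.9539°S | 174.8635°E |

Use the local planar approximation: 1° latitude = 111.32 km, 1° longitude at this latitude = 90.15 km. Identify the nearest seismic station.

Distances from 35.9607°S, 174.6629°E:
1: 26.3199 km
2: 18.3303 km
3: 25.1077 km
4: 26.6458 km
5: 25.6982 km
6: 25.8065 km
7: 29.9006 km
8: 2.6401 km
9: 9.4329 km
10: 44.5636 km
11: 25.9113 km
12: 18.0999 km
Minimum: 8 at 2.6401 km.

8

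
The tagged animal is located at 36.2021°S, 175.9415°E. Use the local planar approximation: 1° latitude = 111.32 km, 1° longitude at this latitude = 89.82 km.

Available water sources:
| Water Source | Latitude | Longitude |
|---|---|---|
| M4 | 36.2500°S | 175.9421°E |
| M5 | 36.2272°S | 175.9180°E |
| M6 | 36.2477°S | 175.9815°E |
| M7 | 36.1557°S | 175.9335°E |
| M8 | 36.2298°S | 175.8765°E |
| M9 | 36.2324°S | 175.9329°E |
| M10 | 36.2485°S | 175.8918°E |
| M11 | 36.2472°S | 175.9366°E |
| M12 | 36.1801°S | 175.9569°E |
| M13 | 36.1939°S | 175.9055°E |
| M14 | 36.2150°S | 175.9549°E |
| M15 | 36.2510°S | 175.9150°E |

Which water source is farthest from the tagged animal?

Distances from 36.2021°S, 175.9415°E:
M4: √((-0.0479·111.32)² + (0.0006·89.82)²) = √(28.432655 + 0.002904) = 5.3325 km
M5: √((-0.0251·111.32)² + (-0.0235·89.82)²) = √(7.807174 + 4.455350) = 3.5018 km
M6: √((-0.0456·111.32)² + (0.0400·89.82)²) = √(25.767725 + 12.908212) = 6.2190 km
M7: √((0.0464·111.32)² + (-0.0080·89.82)²) = √(26.679787 + 0.516328) = 5.2150 km
M8: √((-0.0277·111.32)² + (-0.0650·89.82)²) = √(9.508367 + 34.085747) = 6.6026 km
M9: √((-0.0303·111.32)² + (-0.0086·89.82)²) = √(11.377102 + 0.596682) = 3.4603 km
M10: √((-0.0464·111.32)² + (-0.0497·89.82)²) = √(26.679787 + 19.927778) = 6.8270 km
M11: √((-0.0451·111.32)² + (-0.0049·89.82)²) = √(25.205742 + 0.193704) = 5.0398 km
M12: √((0.0220·111.32)² + (0.0154·89.82)²) = √(5.997797 + 1.913320) = 2.8127 km
M13: √((0.0082·111.32)² + (-0.0360·89.82)²) = √(0.833248 + 10.455652) = 3.3599 km
M14: √((-0.0129·111.32)² + (0.0134·89.82)²) = √(2.062176 + 1.448624) = 1.8737 km
M15: √((-0.0489·111.32)² + (-0.0265·89.82)²) = √(29.632215 + 5.665495) = 5.9412 km
Maximum: M10 at 6.8270 km.

M10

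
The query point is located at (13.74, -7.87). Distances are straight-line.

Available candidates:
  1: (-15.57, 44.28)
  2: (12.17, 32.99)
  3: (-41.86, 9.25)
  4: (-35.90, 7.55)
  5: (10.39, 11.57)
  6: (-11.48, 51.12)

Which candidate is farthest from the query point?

6

Distances from (13.74, -7.87):
1: √((-29.31)² + (52.15)²) = √(859.0761 + 2719.6225) = 59.82
2: √((-1.57)² + (40.86)²) = √(2.4649 + 1669.5396) = 40.89
3: √((-55.60)² + (17.12)²) = √(3091.3600 + 293.0944) = 58.18
4: √((-49.64)² + (15.42)²) = √(2464.1296 + 237.7764) = 51.98
5: √((-3.35)² + (19.44)²) = √(11.2225 + 377.9136) = 19.73
6: √((-25.22)² + (58.99)²) = √(636.0484 + 3479.8201) = 64.16
Maximum: 6 at 64.16.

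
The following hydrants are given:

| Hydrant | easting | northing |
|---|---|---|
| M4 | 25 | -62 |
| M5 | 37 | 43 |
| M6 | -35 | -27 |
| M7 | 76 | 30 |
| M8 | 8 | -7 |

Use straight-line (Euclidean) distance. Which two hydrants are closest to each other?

M5 and M7

Pairwise distances:
M4–M5: √((12)² + (105)²) = √(144.000 + 11025.000) = 105.7
M4–M6: √((-60)² + (35)²) = √(3600.000 + 1225.000) = 69.5
M4–M7: √((51)² + (92)²) = √(2601.000 + 8464.000) = 105.2
M4–M8: √((-17)² + (55)²) = √(289.000 + 3025.000) = 57.6
M5–M6: √((-72)² + (-70)²) = √(5184.000 + 4900.000) = 100.4
M5–M7: √((39)² + (-13)²) = √(1521.000 + 169.000) = 41.1
M5–M8: √((-29)² + (-50)²) = √(841.000 + 2500.000) = 57.8
M6–M7: √((111)² + (57)²) = √(12321.000 + 3249.000) = 124.8
M6–M8: √((43)² + (20)²) = √(1849.000 + 400.000) = 47.4
M7–M8: √((-68)² + (-37)²) = √(4624.000 + 1369.000) = 77.4
Closest pair: M5–M7 at 41.1.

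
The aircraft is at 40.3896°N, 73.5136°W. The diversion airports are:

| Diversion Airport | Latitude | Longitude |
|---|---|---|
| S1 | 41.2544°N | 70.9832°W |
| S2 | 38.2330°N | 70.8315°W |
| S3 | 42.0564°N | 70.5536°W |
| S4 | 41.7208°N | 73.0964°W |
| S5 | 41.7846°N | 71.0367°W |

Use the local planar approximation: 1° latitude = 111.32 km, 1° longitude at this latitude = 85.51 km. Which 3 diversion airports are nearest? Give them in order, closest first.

Distances from 40.3896°N, 73.5136°W:
S1: √((0.8648·111.32)² + (2.5304·85.51)²) = √(9267.823562 + 46817.925981) = 236.8243 km
S2: √((-2.1566·111.32)² + (2.6821·85.51)²) = √(57634.907047 + 52599.757891) = 332.0161 km
S3: √((1.6668·111.32)² + (2.9600·85.51)²) = √(34428.125617 + 64064.469612) = 313.8353 km
S4: √((1.3312·111.32)² + (0.4172·85.51)²) = √(21960.034255 + 1272.689357) = 152.4228 km
S5: √((1.3950·111.32)² + (2.4769·85.51)²) = √(24115.418914 + 44859.120968) = 262.6300 km
Sorted: S4 (152.4228 km) < S1 (236.8243 km) < S5 (262.6300 km) < S3 (313.8353 km) < S2 (332.0161 km)

S4, S1, S5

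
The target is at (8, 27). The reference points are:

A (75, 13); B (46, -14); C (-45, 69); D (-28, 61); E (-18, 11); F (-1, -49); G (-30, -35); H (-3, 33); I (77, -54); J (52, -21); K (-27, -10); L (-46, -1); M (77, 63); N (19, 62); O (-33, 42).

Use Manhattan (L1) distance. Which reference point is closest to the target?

Distances from (8, 27):
A: 81
B: 79
C: 95
D: 70
E: 42
F: 85
G: 100
H: 17
I: 150
J: 92
K: 72
L: 82
M: 105
N: 46
O: 56
Minimum: H at 17.

H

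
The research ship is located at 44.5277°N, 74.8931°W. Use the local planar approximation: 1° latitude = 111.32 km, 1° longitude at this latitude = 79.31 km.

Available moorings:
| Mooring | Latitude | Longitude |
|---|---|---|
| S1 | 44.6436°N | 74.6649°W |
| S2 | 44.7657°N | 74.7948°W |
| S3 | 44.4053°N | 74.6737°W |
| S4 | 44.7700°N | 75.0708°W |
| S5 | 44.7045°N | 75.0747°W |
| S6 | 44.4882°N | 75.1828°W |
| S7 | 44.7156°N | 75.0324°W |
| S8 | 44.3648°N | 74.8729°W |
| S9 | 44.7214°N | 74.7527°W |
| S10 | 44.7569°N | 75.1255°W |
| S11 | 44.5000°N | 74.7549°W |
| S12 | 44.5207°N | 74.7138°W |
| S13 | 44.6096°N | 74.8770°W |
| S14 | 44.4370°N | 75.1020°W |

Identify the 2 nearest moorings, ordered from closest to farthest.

Distances from 44.5277°N, 74.8931°W:
S1: 22.2265 km
S2: 27.6174 km
S3: 22.1006 km
S4: 30.4328 km
S5: 24.3884 km
S6: 23.3931 km
S7: 23.6554 km
S8: 18.2047 km
S9: 24.2681 km
S10: 31.4757 km
S11: 11.3861 km
S12: 14.2416 km
S13: 9.2061 km
S14: 19.4020 km
Sorted: S13 (9.2061 km) < S11 (11.3861 km) < S12 (14.2416 km) < S8 (18.2047 km) < …

S13, S11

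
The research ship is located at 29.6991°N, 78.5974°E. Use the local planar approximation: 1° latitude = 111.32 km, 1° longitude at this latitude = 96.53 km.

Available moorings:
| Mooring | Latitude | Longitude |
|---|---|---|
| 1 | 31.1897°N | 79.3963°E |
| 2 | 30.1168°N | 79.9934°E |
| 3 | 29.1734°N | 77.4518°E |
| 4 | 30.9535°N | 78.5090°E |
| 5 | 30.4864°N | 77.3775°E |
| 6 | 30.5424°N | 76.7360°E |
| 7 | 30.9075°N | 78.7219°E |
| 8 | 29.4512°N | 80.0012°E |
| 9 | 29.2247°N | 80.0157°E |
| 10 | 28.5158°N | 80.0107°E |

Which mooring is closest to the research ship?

Distances from 29.6991°N, 78.5974°E:
1: √((1.4906·111.32)² + (0.7989·96.53)²) = √(27533.956954 + 5947.157699) = 182.9785 km
2: √((0.4177·111.32)² + (1.3960·96.53)²) = √(2162.097855 + 18159.147195) = 142.5526 km
3: √((-0.5257·111.32)² + (-1.1456·96.53)²) = √(3424.698546 + 12228.990914) = 125.1147 km
4: √((1.2544·111.32)² + (-0.0884·96.53)²) = √(19499.275978 + 72.816390) = 139.9003 km
5: √((0.7873·111.32)² + (-1.2199·96.53)²) = √(7681.161531 + 13866.698567) = 146.7919 km
6: √((0.8433·111.32)² + (-1.8614·96.53)²) = √(8812.732665 + 32285.240918) = 202.7264 km
7: √((1.2084·111.32)² + (0.1245·96.53)²) = √(18095.385036 + 144.431963) = 135.0549 km
8: √((-0.2479·111.32)² + (1.4038·96.53)²) = √(761.551800 + 18362.638672) = 138.2902 km
9: √((-0.4744·111.32)² + (1.4183·96.53)²) = √(2788.918069 + 18743.937098) = 146.7408 km
10: √((-1.1833·111.32)² + (1.4133·96.53)²) = √(17351.464033 + 18612.012275) = 189.6404 km
Minimum: 3 at 125.1147 km.

3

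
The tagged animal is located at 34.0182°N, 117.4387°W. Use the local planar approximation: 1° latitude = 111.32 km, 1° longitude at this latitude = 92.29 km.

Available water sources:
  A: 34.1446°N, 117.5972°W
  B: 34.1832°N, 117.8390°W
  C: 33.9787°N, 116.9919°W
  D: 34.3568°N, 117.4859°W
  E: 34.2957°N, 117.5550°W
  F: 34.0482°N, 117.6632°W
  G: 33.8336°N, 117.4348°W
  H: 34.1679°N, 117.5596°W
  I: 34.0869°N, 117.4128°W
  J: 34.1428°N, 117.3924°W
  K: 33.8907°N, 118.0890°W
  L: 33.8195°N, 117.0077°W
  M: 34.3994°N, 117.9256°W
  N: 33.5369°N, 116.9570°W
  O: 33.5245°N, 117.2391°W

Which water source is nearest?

I

Distances from 34.0182°N, 117.4387°W:
A: 20.2969 km
B: 41.2579 km
C: 41.4690 km
D: 37.9438 km
E: 32.7029 km
F: 20.9865 km
G: 20.5528 km
H: 20.0551 km
I: 8.0125 km
J: 14.5137 km
K: 61.6717 km
L: 45.5134 km
M: 61.8061 km
N: 69.6203 km
O: 57.9637 km
Minimum: I at 8.0125 km.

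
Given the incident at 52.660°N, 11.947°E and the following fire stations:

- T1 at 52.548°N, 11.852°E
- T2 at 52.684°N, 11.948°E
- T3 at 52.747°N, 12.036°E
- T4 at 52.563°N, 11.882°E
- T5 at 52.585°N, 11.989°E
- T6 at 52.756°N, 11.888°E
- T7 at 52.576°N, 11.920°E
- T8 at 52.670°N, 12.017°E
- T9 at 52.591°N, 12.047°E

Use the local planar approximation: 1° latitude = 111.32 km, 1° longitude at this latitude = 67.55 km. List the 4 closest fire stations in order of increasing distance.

T2, T8, T5, T7

Distances from 52.660°N, 11.947°E:
T1: √((-0.112·111.32)² + (-0.095·67.55)²) = √(155.44703 + 41.18110) = 14.022 km
T2: √((0.024·111.32)² + (0.001·67.55)²) = √(7.13787 + 0.00456) = 2.673 km
T3: √((0.087·111.32)² + (0.089·67.55)²) = √(93.79613 + 36.14354) = 11.399 km
T4: √((-0.097·111.32)² + (-0.065·67.55)²) = √(116.59767 + 19.27869) = 11.657 km
T5: √((-0.075·111.32)² + (0.042·67.55)²) = √(69.70580 + 8.04914) = 8.818 km
T6: √((0.096·111.32)² + (-0.059·67.55)²) = √(114.20598 + 15.88381) = 11.406 km
T7: √((-0.084·111.32)² + (-0.027·67.55)²) = √(87.43896 + 3.32643) = 9.527 km
T8: √((0.010·111.32)² + (0.070·67.55)²) = √(1.23921 + 22.35871) = 4.858 km
T9: √((-0.069·111.32)² + (0.100·67.55)²) = √(58.99899 + 45.63003) = 10.229 km
Sorted: T2 (2.673 km) < T8 (4.858 km) < T5 (8.818 km) < T7 (9.527 km) < T9 (10.229 km) < T3 (11.399 km) < …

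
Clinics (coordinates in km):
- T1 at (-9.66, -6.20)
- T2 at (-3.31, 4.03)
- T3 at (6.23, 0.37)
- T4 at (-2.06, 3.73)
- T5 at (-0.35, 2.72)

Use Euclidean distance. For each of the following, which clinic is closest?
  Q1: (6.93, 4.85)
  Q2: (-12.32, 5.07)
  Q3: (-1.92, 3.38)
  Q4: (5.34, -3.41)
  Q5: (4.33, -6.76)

Q1→T3; Q2→T2; Q3→T4; Q4→T3; Q5→T3

Q1 at (6.93, 4.85):
  T1: √((-16.59)² + (-11.05)²) = √(275.2281 + 122.1025) = 19.93 km
  T2: √((-10.24)² + (-0.82)²) = √(104.8576 + 0.6724) = 10.27 km
  T3: √((-0.70)² + (-4.48)²) = √(0.4900 + 20.0704) = 4.53 km
  T4: √((-8.99)² + (-1.12)²) = √(80.8201 + 1.2544) = 9.06 km
  T5: √((-7.28)² + (-2.13)²) = √(52.9984 + 4.5369) = 7.59 km
  → nearest: T3 (4.53 km)
Q2 at (-12.32, 5.07):
  T1: √((2.66)² + (-11.27)²) = √(7.0756 + 127.0129) = 11.58 km
  T2: √((9.01)² + (-1.04)²) = √(81.1801 + 1.0816) = 9.07 km
  T3: √((18.55)² + (-4.70)²) = √(344.1025 + 22.0900) = 19.14 km
  T4: √((10.26)² + (-1.34)²) = √(105.2676 + 1.7956) = 10.35 km
  T5: √((11.97)² + (-2.35)²) = √(143.2809 + 5.5225) = 12.20 km
  → nearest: T2 (9.07 km)
Q3 at (-1.92, 3.38):
  T1: √((-7.74)² + (-9.58)²) = √(59.9076 + 91.7764) = 12.32 km
  T2: √((-1.39)² + (0.65)²) = √(1.9321 + 0.4225) = 1.53 km
  T3: √((8.15)² + (-3.01)²) = √(66.4225 + 9.0601) = 8.69 km
  T4: √((-0.14)² + (0.35)²) = √(0.0196 + 0.1225) = 0.38 km
  T5: √((1.57)² + (-0.66)²) = √(2.4649 + 0.4356) = 1.70 km
  → nearest: T4 (0.38 km)
Q4 at (5.34, -3.41):
  T1: √((-15.00)² + (-2.79)²) = √(225.0000 + 7.7841) = 15.26 km
  T2: √((-8.65)² + (7.44)²) = √(74.8225 + 55.3536) = 11.41 km
  T3: √((0.89)² + (3.78)²) = √(0.7921 + 14.2884) = 3.88 km
  T4: √((-7.40)² + (7.14)²) = √(54.7600 + 50.9796) = 10.28 km
  T5: √((-5.69)² + (6.13)²) = √(32.3761 + 37.5769) = 8.36 km
  → nearest: T3 (3.88 km)
Q5 at (4.33, -6.76):
  T1: √((-13.99)² + (0.56)²) = √(195.7201 + 0.3136) = 14.00 km
  T2: √((-7.64)² + (10.79)²) = √(58.3696 + 116.4241) = 13.22 km
  T3: √((1.90)² + (7.13)²) = √(3.6100 + 50.8369) = 7.38 km
  T4: √((-6.39)² + (10.49)²) = √(40.8321 + 110.0401) = 12.28 km
  T5: √((-4.68)² + (9.48)²) = √(21.9024 + 89.8704) = 10.57 km
  → nearest: T3 (7.38 km)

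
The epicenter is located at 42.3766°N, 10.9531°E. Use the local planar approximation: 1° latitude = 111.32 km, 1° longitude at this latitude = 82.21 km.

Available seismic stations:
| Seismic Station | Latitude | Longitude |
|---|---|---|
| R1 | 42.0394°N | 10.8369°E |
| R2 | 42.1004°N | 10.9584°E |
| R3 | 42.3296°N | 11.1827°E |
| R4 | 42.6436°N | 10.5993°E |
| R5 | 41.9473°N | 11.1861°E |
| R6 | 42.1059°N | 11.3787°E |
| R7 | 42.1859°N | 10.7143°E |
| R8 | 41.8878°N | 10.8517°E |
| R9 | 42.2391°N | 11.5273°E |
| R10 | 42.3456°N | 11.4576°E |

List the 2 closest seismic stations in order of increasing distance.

Distances from 42.3766°N, 10.9531°E:
R1: 38.7336 km
R2: 30.7497 km
R3: 19.5871 km
R4: 41.5862 km
R5: 51.4856 km
R6: 46.1766 km
R7: 28.9148 km
R8: 55.0481 km
R9: 49.6246 km
R10: 41.6183 km
Sorted: R3 (19.5871 km) < R7 (28.9148 km) < R2 (30.7497 km) < R1 (38.7336 km) < …

R3, R7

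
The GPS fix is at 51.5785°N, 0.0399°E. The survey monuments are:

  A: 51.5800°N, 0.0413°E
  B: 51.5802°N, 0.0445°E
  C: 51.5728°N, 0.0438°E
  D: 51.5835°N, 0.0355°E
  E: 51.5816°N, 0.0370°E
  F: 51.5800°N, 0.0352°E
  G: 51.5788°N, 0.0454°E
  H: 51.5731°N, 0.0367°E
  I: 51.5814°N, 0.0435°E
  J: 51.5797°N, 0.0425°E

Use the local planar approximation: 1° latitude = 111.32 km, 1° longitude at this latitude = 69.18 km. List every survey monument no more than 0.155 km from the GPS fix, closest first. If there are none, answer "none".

none

Distances from 51.5785°N, 0.0399°E:
A: √((0.0015·111.32)² + (0.0014·69.18)²) = √(0.027882 + 0.009380) = 0.1930 km
B: √((0.0017·111.32)² + (0.0046·69.18)²) = √(0.035813 + 0.101269) = 0.3702 km
C: √((-0.0057·111.32)² + (0.0039·69.18)²) = √(0.402621 + 0.072793) = 0.6895 km
D: √((0.0050·111.32)² + (-0.0044·69.18)²) = √(0.309804 + 0.092654) = 0.6344 km
E: √((0.0031·111.32)² + (-0.0029·69.18)²) = √(0.119088 + 0.040249) = 0.3992 km
F: √((0.0015·111.32)² + (-0.0047·69.18)²) = √(0.027882 + 0.105720) = 0.3655 km
G: √((0.0003·111.32)² + (0.0055·69.18)²) = √(0.001115 + 0.144773) = 0.3820 km
H: √((-0.0054·111.32)² + (-0.0032·69.18)²) = √(0.361355 + 0.049007) = 0.6406 km
I: √((0.0029·111.32)² + (0.0036·69.18)²) = √(0.104218 + 0.062025) = 0.4077 km
J: √((0.0012·111.32)² + (0.0026·69.18)²) = √(0.017845 + 0.032352) = 0.2240 km
Threshold 0.155 km: none within range.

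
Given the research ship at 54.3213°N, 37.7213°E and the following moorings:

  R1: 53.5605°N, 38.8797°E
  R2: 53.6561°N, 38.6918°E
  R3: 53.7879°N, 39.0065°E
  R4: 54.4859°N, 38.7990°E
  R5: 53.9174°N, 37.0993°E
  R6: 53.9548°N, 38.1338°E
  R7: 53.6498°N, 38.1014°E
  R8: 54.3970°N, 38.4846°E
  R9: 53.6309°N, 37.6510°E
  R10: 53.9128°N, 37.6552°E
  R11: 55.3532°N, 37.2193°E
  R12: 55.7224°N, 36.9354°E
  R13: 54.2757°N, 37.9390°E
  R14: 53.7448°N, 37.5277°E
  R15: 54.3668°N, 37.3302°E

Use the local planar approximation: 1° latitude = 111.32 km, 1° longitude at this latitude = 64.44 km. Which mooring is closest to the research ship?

R13

Distances from 54.3213°N, 37.7213°E:
R1: 112.8937 km
R2: 96.9254 km
R3: 101.9050 km
R4: 71.8236 km
R5: 60.2340 km
R6: 48.6941 km
R7: 78.6620 km
R8: 49.9037 km
R9: 76.9887 km
R10: 45.6733 km
R11: 119.3391 km
R12: 163.9864 km
R13: 14.9187 km
R14: 65.3773 km
R15: 25.7064 km
Minimum: R13 at 14.9187 km.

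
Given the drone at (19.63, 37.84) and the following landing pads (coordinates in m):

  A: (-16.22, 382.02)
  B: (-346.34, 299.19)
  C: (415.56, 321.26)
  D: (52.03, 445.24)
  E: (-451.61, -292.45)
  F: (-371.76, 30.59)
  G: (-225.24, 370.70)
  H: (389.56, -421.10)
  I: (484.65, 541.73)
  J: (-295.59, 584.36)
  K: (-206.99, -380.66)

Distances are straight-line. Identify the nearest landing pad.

A

Distances from (19.63, 37.84):
A: √((-35.85)² + (344.18)²) = √(1285.2225 + 118459.8724) = 346.04 m
B: √((-365.97)² + (261.35)²) = √(133934.0409 + 68303.8225) = 449.71 m
C: √((395.93)² + (283.42)²) = √(156760.5649 + 80326.8964) = 486.92 m
D: √((32.40)² + (407.40)²) = √(1049.7600 + 165974.7600) = 408.69 m
E: √((-471.24)² + (-330.29)²) = √(222067.1376 + 109091.4841) = 575.46 m
F: √((-391.39)² + (-7.25)²) = √(153186.1321 + 52.5625) = 391.46 m
G: √((-244.87)² + (332.86)²) = √(59961.3169 + 110795.7796) = 413.23 m
H: √((369.93)² + (-458.94)²) = √(136848.2049 + 210625.9236) = 589.47 m
I: √((465.02)² + (503.89)²) = √(216243.6004 + 253905.1321) = 685.67 m
J: √((-315.22)² + (546.52)²) = √(99363.6484 + 298684.1104) = 630.91 m
K: √((-226.62)² + (-418.50)²) = √(51356.6244 + 175142.2500) = 475.92 m
Minimum: A at 346.04 m.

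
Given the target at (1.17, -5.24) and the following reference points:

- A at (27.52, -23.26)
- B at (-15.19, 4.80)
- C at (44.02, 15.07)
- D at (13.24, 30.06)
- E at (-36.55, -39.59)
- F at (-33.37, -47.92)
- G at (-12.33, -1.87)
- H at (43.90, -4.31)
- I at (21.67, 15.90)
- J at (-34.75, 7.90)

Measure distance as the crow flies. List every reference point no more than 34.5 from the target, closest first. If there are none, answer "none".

Distances from (1.17, -5.24):
A: √((26.35)² + (-18.02)²) = √(694.3225 + 324.7204) = 31.92
B: √((-16.36)² + (10.04)²) = √(267.6496 + 100.8016) = 19.20
C: √((42.85)² + (20.31)²) = √(1836.1225 + 412.4961) = 47.42
D: √((12.07)² + (35.30)²) = √(145.6849 + 1246.0900) = 37.31
E: √((-37.72)² + (-34.35)²) = √(1422.7984 + 1179.9225) = 51.02
F: √((-34.54)² + (-42.68)²) = √(1193.0116 + 1821.5824) = 54.91
G: √((-13.50)² + (3.37)²) = √(182.2500 + 11.3569) = 13.91
H: √((42.73)² + (0.93)²) = √(1825.8529 + 0.8649) = 42.74
I: √((20.50)² + (21.14)²) = √(420.2500 + 446.8996) = 29.45
J: √((-35.92)² + (13.14)²) = √(1290.2464 + 172.6596) = 38.25
Threshold 34.5: G (13.91), B (19.20), I (29.45), A (31.92) are within range.

G, B, I, A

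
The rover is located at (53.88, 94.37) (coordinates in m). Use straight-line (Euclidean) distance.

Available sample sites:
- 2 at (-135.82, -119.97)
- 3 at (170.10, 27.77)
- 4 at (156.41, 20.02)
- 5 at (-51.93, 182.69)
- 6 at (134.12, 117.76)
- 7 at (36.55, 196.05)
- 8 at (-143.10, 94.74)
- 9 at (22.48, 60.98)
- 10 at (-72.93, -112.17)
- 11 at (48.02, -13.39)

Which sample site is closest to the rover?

9

Distances from (53.88, 94.37):
2: √((-189.70)² + (-214.34)²) = √(35986.0900 + 45941.6356) = 286.23 m
3: √((116.22)² + (-66.60)²) = √(13507.0884 + 4435.5600) = 133.95 m
4: √((102.53)² + (-74.35)²) = √(10512.4009 + 5527.9225) = 126.65 m
5: √((-105.81)² + (88.32)²) = √(11195.7561 + 7800.4224) = 137.83 m
6: √((80.24)² + (23.39)²) = √(6438.4576 + 547.0921) = 83.58 m
7: √((-17.33)² + (101.68)²) = √(300.3289 + 10338.8224) = 103.15 m
8: √((-196.98)² + (0.37)²) = √(38801.1204 + 0.1369) = 196.98 m
9: √((-31.40)² + (-33.39)²) = √(985.9600 + 1114.8921) = 45.84 m
10: √((-126.81)² + (-206.54)²) = √(16080.7761 + 42658.7716) = 242.36 m
11: √((-5.86)² + (-107.76)²) = √(34.3396 + 11612.2176) = 107.92 m
Minimum: 9 at 45.84 m.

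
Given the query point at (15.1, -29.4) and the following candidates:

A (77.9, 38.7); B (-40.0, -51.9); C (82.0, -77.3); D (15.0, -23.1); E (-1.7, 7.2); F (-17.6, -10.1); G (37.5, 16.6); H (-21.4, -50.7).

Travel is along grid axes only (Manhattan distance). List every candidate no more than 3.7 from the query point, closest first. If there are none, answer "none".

Distances from (15.1, -29.4):
A: 130.9
B: 77.6
C: 114.8
D: 6.4
E: 53.4
F: 52.0
G: 68.4
H: 57.8
Threshold 3.7: none within range.

none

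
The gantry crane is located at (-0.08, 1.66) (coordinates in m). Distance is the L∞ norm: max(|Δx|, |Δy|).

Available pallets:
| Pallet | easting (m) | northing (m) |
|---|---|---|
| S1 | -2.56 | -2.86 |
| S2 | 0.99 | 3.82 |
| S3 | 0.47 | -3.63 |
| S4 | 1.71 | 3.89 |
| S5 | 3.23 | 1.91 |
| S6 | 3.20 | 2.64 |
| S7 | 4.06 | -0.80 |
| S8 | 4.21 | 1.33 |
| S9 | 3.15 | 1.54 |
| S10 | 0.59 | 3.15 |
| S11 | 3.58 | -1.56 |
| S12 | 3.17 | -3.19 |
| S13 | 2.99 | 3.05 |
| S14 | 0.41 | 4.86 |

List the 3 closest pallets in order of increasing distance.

S10, S2, S4

Distances from (-0.08, 1.66):
S1: 4.52 m
S2: 2.16 m
S3: 5.29 m
S4: 2.23 m
S5: 3.31 m
S6: 3.28 m
S7: 4.14 m
S8: 4.29 m
S9: 3.23 m
S10: 1.49 m
S11: 3.66 m
S12: 4.85 m
S13: 3.07 m
S14: 3.20 m
Sorted: S10 (1.49 m) < S2 (2.16 m) < S4 (2.23 m) < S13 (3.07 m) < S14 (3.20 m) < …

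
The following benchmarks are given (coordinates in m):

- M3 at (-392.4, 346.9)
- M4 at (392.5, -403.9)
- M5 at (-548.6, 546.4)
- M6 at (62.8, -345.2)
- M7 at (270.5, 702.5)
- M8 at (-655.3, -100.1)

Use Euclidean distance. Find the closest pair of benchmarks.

M3 and M5

Pairwise distances:
M3–M5: 253.4 m
M4–M6: 334.9 m
M3–M8: 518.6 m
M5–M8: 655.2 m
M3–M7: 752.3 m
M6–M8: 758.8 m
M3–M6: 828.4 m
M5–M7: 833.8 m
M6–M7: 1068.1 m
M5–M6: 1081.1 m
M3–M4: 1086.2 m
M4–M8: 1091.0 m
M4–M7: 1113.1 m
M7–M8: 1225.3 m
M4–M5: 1337.4 m
Closest pair: M3–M5 at 253.4 m.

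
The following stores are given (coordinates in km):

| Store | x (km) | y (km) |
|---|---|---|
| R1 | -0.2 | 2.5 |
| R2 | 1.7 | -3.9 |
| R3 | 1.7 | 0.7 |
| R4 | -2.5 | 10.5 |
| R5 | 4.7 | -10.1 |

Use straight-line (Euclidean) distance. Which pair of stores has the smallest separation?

R1 and R3

Pairwise distances:
R1–R2: 6.7 km
R1–R3: 2.6 km
R1–R4: 8.3 km
R1–R5: 13.5 km
R2–R3: 4.6 km
R2–R4: 15.0 km
R2–R5: 6.9 km
R3–R4: 10.7 km
R3–R5: 11.2 km
R4–R5: 21.8 km
Closest pair: R1–R3 at 2.6 km.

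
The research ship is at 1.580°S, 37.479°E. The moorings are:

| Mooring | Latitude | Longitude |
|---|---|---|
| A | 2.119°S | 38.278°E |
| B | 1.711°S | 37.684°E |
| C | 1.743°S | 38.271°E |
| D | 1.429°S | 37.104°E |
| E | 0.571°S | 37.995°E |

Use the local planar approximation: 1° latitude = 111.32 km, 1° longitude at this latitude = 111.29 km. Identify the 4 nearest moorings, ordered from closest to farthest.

Distances from 1.580°S, 37.479°E:
A: √((-0.539·111.32)² + (0.799·111.29)²) = √(3600.17760 + 7906.89267) = 107.271 km
B: √((-0.131·111.32)² + (0.205·111.29)²) = √(212.66156 + 520.49913) = 27.077 km
C: √((-0.163·111.32)² + (0.792·111.29)²) = √(329.24683 + 7768.95575) = 89.990 km
D: √((0.151·111.32)² + (-0.375·111.29)²) = √(282.55324 + 1741.70589) = 44.992 km
E: √((1.009·111.32)² + (0.516·111.29)²) = √(12616.20473 + 3297.70413) = 126.150 km
Sorted: B (27.077 km) < D (44.992 km) < C (89.990 km) < A (107.271 km) < E (126.150 km)

B, D, C, A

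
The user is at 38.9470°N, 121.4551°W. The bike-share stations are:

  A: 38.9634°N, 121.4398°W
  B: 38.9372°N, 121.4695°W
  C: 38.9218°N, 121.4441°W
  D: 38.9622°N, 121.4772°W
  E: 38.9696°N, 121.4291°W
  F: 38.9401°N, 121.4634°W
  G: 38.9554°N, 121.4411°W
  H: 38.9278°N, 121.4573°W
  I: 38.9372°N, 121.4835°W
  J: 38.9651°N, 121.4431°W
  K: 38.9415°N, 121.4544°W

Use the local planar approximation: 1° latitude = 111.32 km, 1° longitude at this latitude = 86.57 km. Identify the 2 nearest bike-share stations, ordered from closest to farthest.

Distances from 38.9470°N, 121.4551°W:
A: 2.2555 km
B: 1.6566 km
C: 2.9625 km
D: 2.5541 km
E: 3.3757 km
F: 1.0518 km
G: 1.5308 km
H: 2.1458 km
I: 2.6898 km
J: 2.2669 km
K: 0.6153 km
Sorted: K (0.6153 km) < F (1.0518 km) < G (1.5308 km) < B (1.6566 km) < …

K, F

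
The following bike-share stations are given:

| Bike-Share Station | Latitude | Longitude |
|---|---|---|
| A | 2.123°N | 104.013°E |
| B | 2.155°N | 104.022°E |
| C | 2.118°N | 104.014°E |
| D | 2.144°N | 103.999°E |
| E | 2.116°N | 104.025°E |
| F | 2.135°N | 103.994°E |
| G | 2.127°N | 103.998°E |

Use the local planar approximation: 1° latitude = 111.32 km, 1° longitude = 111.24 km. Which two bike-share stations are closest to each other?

A and C

Pairwise distances:
A–C: 0.568 km
F–G: 0.996 km
D–F: 1.146 km
C–E: 1.244 km
A–E: 1.546 km
A–G: 1.727 km
D–G: 1.896 km
C–G: 2.042 km
A–F: 2.500 km
A–D: 2.809 km
B–D: 2.836 km
C–F: 2.921 km
E–G: 3.244 km
C–D: 3.341 km
A–B: 3.700 km
B–F: 3.829 km
E–F: 4.045 km
B–G: 4.104 km
B–C: 4.214 km
D–E: 4.252 km
B–E: 4.354 km
Closest pair: A–C at 0.568 km.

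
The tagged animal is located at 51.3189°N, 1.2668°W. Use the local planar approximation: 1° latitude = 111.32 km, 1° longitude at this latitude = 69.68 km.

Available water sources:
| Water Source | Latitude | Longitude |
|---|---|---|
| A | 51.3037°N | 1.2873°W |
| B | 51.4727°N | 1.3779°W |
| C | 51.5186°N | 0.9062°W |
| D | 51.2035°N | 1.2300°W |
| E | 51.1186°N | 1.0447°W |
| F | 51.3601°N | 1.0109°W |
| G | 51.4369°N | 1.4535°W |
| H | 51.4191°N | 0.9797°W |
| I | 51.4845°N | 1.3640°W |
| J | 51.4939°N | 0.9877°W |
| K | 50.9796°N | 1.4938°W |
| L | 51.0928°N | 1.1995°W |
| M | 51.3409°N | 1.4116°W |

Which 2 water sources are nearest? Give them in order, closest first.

A, M

Distances from 51.3189°N, 1.2668°W:
A: √((-0.0152·111.32)² + (-0.0205·69.68)²) = √(2.863081 + 2.040441) = 2.2144 km
B: √((0.1538·111.32)² + (-0.1111·69.68)²) = √(293.129189 + 59.930017) = 18.7899 km
C: √((0.1997·111.32)² + (0.3606·69.68)²) = √(494.199754 + 631.346430) = 33.5492 km
D: √((-0.1154·111.32)² + (0.0368·69.68)²) = √(165.028143 + 6.575245) = 13.0997 km
E: √((-0.2003·111.32)² + (0.2221·69.68)²) = √(497.173868 + 239.504347) = 27.1418 km
F: √((0.0412·111.32)² + (0.2559·69.68)²) = √(21.034918 + 317.948555) = 18.4115 km
G: √((0.1180·111.32)² + (-0.1867·69.68)²) = √(172.548191 + 169.240742) = 18.4875 km
H: √((0.1002·111.32)² + (0.2871·69.68)²) = √(124.417605 + 400.205146) = 22.9046 km
I: √((0.1656·111.32)² + (-0.0972·69.68)²) = √(339.834182 + 45.872120) = 19.6394 km
J: √((0.1750·111.32)² + (0.2791·69.68)²) = √(379.509361 + 378.212569) = 27.5267 km
K: √((-0.3393·111.32)² + (-0.2270·69.68)²) = √(1426.639074 + 250.188877) = 40.9491 km
L: √((-0.2261·111.32)² + (0.0673·69.68)²) = √(633.501314 + 21.991073) = 25.6026 km
M: √((0.0220·111.32)² + (-0.1448·69.68)²) = √(5.997797 + 101.801320) = 10.3826 km
Sorted: A (2.2144 km) < M (10.3826 km) < D (13.0997 km) < F (18.4115 km) < …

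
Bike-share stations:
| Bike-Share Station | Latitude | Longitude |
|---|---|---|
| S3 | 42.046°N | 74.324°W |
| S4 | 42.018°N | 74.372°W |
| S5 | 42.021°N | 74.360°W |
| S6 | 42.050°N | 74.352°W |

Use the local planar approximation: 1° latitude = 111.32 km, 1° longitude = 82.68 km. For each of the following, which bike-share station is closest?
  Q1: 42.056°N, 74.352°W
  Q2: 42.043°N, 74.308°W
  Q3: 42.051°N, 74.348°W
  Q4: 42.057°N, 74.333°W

Q1→S6; Q2→S3; Q3→S6; Q4→S3

Q1 at 42.056°N, 74.352°W:
  S3: 2.569 km
  S4: 4.542 km
  S5: 3.952 km
  S6: 0.668 km
  → nearest: S6 (0.668 km)
Q2 at 42.043°N, 74.308°W:
  S3: 1.364 km
  S4: 5.979 km
  S5: 4.948 km
  S6: 3.720 km
  → nearest: S3 (1.364 km)
Q3 at 42.051°N, 74.348°W:
  S3: 2.061 km
  S4: 4.175 km
  S5: 3.484 km
  S6: 0.349 km
  → nearest: S6 (0.349 km)
Q4 at 42.057°N, 74.333°W:
  S3: 1.433 km
  S4: 5.408 km
  S5: 4.587 km
  S6: 1.754 km
  → nearest: S3 (1.433 km)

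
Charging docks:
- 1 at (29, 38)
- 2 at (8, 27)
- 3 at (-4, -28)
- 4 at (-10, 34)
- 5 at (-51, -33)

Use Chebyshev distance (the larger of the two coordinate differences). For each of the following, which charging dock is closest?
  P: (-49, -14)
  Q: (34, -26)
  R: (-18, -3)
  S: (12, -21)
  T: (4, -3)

P at (-49, -14):
  1: max(|78|, |52|) = 78
  2: max(|57|, |41|) = 57
  3: max(|45|, |-14|) = 45
  4: max(|39|, |48|) = 48
  5: max(|-2|, |-19|) = 19
  → nearest: 5 (19)
Q at (34, -26):
  1: max(|-5|, |64|) = 64
  2: max(|-26|, |53|) = 53
  3: max(|-38|, |-2|) = 38
  4: max(|-44|, |60|) = 60
  5: max(|-85|, |-7|) = 85
  → nearest: 3 (38)
R at (-18, -3):
  1: max(|47|, |41|) = 47
  2: max(|26|, |30|) = 30
  3: max(|14|, |-25|) = 25
  4: max(|8|, |37|) = 37
  5: max(|-33|, |-30|) = 33
  → nearest: 3 (25)
S at (12, -21):
  1: max(|17|, |59|) = 59
  2: max(|-4|, |48|) = 48
  3: max(|-16|, |-7|) = 16
  4: max(|-22|, |55|) = 55
  5: max(|-63|, |-12|) = 63
  → nearest: 3 (16)
T at (4, -3):
  1: max(|25|, |41|) = 41
  2: max(|4|, |30|) = 30
  3: max(|-8|, |-25|) = 25
  4: max(|-14|, |37|) = 37
  5: max(|-55|, |-30|) = 55
  → nearest: 3 (25)

P→5; Q→3; R→3; S→3; T→3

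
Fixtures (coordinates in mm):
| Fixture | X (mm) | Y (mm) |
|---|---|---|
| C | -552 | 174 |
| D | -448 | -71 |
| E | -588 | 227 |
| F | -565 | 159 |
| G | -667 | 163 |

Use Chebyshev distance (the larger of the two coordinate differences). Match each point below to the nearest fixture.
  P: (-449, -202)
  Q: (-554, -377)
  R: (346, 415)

P→D; Q→D; R→D

P at (-449, -202):
  C: 376 mm
  D: 131 mm
  E: 429 mm
  F: 361 mm
  G: 365 mm
  → nearest: D (131 mm)
Q at (-554, -377):
  C: 551 mm
  D: 306 mm
  E: 604 mm
  F: 536 mm
  G: 540 mm
  → nearest: D (306 mm)
R at (346, 415):
  C: 898 mm
  D: 794 mm
  E: 934 mm
  F: 911 mm
  G: 1013 mm
  → nearest: D (794 mm)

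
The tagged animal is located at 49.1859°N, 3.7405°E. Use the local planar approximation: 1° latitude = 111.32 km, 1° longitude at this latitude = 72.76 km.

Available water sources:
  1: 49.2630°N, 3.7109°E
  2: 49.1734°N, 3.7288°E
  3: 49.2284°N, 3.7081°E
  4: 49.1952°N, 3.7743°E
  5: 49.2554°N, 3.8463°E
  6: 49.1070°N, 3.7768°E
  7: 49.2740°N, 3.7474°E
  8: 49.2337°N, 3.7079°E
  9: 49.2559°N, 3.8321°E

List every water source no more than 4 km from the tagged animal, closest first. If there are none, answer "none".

Distances from 49.1859°N, 3.7405°E:
1: 8.8489 km
2: 1.6312 km
3: 5.2859 km
4: 2.6683 km
5: 10.9140 km
6: 9.1717 km
7: 9.8201 km
8: 5.8258 km
9: 10.2538 km
Threshold 4 km: 2 (1.6312 km), 4 (2.6683 km) are within range.

2, 4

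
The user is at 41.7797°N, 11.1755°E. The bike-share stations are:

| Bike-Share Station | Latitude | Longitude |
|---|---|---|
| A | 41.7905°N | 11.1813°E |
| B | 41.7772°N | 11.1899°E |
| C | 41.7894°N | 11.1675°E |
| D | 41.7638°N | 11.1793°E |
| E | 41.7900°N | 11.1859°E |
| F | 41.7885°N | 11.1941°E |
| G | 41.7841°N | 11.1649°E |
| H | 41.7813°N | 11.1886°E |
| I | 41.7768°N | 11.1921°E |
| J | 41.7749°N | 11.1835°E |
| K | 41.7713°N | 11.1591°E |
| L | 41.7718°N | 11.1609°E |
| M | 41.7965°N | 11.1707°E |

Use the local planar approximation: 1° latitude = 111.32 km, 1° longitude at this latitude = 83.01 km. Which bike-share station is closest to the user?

J

Distances from 41.7797°N, 11.1755°E:
A: 1.2951 km
B: 1.2273 km
C: 1.2677 km
D: 1.7979 km
E: 1.4353 km
F: 1.8285 km
G: 1.0070 km
H: 1.1019 km
I: 1.4153 km
J: 0.8524 km
K: 1.6516 km
L: 1.4974 km
M: 1.9122 km
Minimum: J at 0.8524 km.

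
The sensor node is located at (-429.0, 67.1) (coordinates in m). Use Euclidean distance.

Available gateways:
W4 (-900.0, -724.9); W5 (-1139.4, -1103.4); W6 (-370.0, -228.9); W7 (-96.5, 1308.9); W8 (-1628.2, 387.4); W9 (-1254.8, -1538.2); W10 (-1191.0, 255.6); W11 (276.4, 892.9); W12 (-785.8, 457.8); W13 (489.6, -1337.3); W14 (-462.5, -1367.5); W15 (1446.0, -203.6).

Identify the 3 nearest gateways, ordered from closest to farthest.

W6, W12, W10

Distances from (-429.0, 67.1):
W4: √((-471.0)² + (-792.0)²) = √(221841.000 + 627264.000) = 921.5 m
W5: √((-710.4)² + (-1170.5)²) = √(504668.160 + 1370070.250) = 1369.2 m
W6: √((59.0)² + (-296.0)²) = √(3481.000 + 87616.000) = 301.8 m
W7: √((332.5)² + (1241.8)²) = √(110556.250 + 1542067.240) = 1285.5 m
W8: √((-1199.2)² + (320.3)²) = √(1438080.640 + 102592.090) = 1241.2 m
W9: √((-825.8)² + (-1605.3)²) = √(681945.640 + 2576988.090) = 1805.3 m
W10: √((-762.0)² + (188.5)²) = √(580644.000 + 35532.250) = 785.0 m
W11: √((705.4)² + (825.8)²) = √(497589.160 + 681945.640) = 1086.1 m
W12: √((-356.8)² + (390.7)²) = √(127306.240 + 152646.490) = 529.1 m
W13: √((918.6)² + (-1404.4)²) = √(843825.960 + 1972339.360) = 1678.1 m
W14: √((-33.5)² + (-1434.6)²) = √(1122.250 + 2058077.160) = 1435.0 m
W15: √((1875.0)² + (-270.7)²) = √(3515625.000 + 73278.490) = 1894.4 m
Sorted: W6 (301.8 m) < W12 (529.1 m) < W10 (785.0 m) < W4 (921.5 m) < W11 (1086.1 m) < …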